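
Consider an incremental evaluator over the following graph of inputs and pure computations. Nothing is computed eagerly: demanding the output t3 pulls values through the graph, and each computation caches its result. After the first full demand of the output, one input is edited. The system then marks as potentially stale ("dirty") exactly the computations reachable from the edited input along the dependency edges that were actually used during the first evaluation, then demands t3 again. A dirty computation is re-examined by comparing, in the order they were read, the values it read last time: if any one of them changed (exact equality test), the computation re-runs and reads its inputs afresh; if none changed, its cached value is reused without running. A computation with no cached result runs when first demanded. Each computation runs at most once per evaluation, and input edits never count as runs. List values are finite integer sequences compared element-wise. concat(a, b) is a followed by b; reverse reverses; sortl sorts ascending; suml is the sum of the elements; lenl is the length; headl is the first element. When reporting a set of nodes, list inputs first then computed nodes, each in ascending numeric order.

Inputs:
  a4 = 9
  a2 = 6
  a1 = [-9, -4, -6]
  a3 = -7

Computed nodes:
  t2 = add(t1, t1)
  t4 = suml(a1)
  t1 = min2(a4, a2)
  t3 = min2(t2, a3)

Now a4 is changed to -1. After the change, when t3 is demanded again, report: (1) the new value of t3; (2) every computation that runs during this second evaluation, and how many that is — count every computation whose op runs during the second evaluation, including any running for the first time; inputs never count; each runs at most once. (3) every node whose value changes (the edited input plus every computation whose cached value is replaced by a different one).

Initial pass — values computed on the first demand:
  t1 = min2(9, 6) = 6
  t2 = add(6, 6) = 12
  t3 = min2(12, -7) = -7

Second demand — change propagation:
  t1: re-runs because a4 9->-1; new result -1.
  t2: re-runs because t1 6->-1; t1 6->-1; new result -2.
  t3: re-runs because t2 12->-2; new result -7 (unchanged).

t3 now evaluates to -7.
Run set: t1, t2, t3 (3 run).
Changed values: a4, t1, t2.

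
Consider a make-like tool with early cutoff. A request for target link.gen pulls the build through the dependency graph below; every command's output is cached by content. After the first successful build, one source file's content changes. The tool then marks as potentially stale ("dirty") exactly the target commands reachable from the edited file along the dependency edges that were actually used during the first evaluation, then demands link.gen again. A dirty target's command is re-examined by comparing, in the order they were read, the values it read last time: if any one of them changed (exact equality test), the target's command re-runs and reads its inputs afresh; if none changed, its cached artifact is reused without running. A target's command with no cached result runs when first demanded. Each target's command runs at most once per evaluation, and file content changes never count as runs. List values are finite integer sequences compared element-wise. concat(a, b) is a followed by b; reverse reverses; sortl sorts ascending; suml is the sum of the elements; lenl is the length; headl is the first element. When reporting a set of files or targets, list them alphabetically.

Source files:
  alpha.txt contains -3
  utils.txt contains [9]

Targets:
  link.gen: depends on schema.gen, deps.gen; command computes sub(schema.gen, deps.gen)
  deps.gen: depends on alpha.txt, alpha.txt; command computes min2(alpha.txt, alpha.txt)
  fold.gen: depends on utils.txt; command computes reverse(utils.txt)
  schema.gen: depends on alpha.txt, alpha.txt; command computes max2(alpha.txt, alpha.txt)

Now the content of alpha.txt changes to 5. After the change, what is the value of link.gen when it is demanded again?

First demand of the output computes:
  deps.gen = min2(-3, -3) = -3
  schema.gen = max2(-3, -3) = -3
  link.gen = sub(-3, -3) = 0

After the edit, cleaning proceeds:
  deps.gen: a read changed (alpha.txt -3->5; alpha.txt -3->5) — executes, giving 5.
  schema.gen: a read changed (alpha.txt -3->5; alpha.txt -3->5) — executes, giving 5.
  link.gen: a read changed (schema.gen -3->5; deps.gen -3->5) — executes, giving 0 — identical to its old value.

Demanding link.gen again yields 0.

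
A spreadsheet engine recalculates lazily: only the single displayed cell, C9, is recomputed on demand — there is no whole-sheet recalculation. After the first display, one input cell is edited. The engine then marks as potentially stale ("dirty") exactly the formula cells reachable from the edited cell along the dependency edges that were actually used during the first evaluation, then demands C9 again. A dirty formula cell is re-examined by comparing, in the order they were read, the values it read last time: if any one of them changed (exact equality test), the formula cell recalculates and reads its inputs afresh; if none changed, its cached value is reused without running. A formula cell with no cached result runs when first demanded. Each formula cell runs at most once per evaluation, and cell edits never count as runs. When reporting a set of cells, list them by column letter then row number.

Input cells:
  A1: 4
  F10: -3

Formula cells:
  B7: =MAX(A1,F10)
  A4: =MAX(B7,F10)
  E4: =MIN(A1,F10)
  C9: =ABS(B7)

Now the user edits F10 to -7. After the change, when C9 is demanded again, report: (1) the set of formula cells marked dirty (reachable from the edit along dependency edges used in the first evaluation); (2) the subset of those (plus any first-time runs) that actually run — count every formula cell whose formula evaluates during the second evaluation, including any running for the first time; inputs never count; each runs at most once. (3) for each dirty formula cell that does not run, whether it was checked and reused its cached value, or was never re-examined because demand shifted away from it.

Marked dirty: B7, C9.
Formula cells that run: B7 — 1 in total.
Checked but reused from cache: C9.
Key observation: the change is absorbed at B7 — it re-runs but produces the same value, and the output's value is unchanged.

First evaluation (everything demanded from the output):
  B7 = MAX(4, -3) = 4
  C9 = ABS(4) = 4

Propagation after the edit:
  B7: runs — F10 -3->-7; result 4 (same value as before).
  C9: checked — values it read are unchanged (B7 unchanged); reused cached 4 without running.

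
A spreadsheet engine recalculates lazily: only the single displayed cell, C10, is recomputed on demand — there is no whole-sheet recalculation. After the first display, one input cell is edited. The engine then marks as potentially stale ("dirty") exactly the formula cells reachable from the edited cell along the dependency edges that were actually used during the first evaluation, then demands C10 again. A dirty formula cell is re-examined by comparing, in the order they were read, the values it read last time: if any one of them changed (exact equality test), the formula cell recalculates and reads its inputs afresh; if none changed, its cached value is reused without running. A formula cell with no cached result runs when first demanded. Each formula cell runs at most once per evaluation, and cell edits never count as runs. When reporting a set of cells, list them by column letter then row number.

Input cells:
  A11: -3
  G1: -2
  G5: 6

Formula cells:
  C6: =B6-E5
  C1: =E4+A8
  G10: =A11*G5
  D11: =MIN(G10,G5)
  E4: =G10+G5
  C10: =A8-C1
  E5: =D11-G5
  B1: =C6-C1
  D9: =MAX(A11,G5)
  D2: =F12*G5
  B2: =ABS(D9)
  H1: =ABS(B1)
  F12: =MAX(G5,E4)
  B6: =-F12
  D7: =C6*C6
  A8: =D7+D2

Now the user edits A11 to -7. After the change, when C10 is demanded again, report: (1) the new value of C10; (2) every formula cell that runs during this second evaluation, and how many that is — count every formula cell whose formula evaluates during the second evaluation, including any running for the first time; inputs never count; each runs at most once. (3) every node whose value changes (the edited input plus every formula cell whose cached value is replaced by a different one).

New value of C10: 36.
Formula cells that run: A8, C1, C6, C10, D7, D11, E4, E5, F12, G10 — 10 in total.
Values that change: A8, A11, C1, C6, C10, D7, D11, E4, E5, G10.
Key observation: the cutoff stops propagation at B6 — its inputs' values are unchanged, so it reuses its cache.

First evaluation (everything demanded from the output):
  G10 = -3 * 6 = -18
  D11 = MIN(-18, 6) = -18
  E4 = -18 + 6 = -12
  E5 = -18 - 6 = -24
  F12 = MAX(6, -12) = 6
  B6 = -(6) = -6
  C6 = -6 - -24 = 18
  D2 = 6 * 6 = 36
  D7 = 18 * 18 = 324
  A8 = 324 + 36 = 360
  C1 = -12 + 360 = 348
  C10 = 360 - 348 = 12

Propagation after the edit:
  G10: runs — A11 -3->-7; result -42.
  D11: runs — G10 -18->-42; result -42.
  E4: runs — G10 -18->-42; result -36.
  E5: runs — D11 -18->-42; result -48.
  F12: runs — E4 -12->-36; result 6 (same value as before).
  B6: checked — values it read are unchanged (F12 unchanged); reused cached -6 without running.
  C6: runs — E5 -24->-48; result 42.
  D2: checked — values it read are unchanged (F12 unchanged, G5 unchanged); reused cached 36 without running.
  D7: runs — C6 18->42; C6 18->42; result 1764.
  A8: runs — D7 324->1764; result 1800.
  C1: runs — E4 -12->-36; A8 360->1800; result 1764.
  C10: runs — A8 360->1800; C1 348->1764; result 36.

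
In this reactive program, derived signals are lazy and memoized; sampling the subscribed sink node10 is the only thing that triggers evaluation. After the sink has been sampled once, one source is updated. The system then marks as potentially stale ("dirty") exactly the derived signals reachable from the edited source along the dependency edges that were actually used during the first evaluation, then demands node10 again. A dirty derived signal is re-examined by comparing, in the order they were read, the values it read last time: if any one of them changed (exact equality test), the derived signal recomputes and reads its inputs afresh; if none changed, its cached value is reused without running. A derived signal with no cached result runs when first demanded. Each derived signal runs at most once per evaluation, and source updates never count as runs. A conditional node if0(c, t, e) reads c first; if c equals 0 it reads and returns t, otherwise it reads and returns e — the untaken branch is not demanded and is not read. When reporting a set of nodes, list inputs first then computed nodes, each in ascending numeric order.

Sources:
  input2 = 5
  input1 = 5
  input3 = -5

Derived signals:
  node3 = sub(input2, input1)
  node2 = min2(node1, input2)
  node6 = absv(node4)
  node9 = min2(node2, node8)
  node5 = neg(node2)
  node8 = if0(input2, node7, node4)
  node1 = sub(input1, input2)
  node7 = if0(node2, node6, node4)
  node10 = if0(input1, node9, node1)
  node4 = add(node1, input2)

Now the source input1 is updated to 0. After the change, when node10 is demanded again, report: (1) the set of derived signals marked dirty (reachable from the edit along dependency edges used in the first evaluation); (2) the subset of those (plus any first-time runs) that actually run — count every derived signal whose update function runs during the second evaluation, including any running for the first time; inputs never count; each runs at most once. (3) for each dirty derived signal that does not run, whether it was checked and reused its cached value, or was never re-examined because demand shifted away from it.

The edit dirties: node1, node10.
6 derived signals run: node1, node2, node4, node8, node9, node10.
No dirty derived signal escaped a run.
Note the branch switch — node2, node4, node8, node9 had no cache and run now for the first time.

First demand of the output computes:
  node1 = sub(5, 5) = 0
  node10 = if0(input1=5 -> else branch node1) = 0

After the edit, cleaning proceeds:
  node1: a read changed (input1 5->0) — executes, giving -5.
  node2: had never run; runs now, result -5.
  node4: had never run; runs now, result 0.
  node8: had never run; runs now, result 0.
  node9: had never run; runs now, result -5.
  node10: a read changed (input1 5->0; node1 0->-5) — executes, giving -5.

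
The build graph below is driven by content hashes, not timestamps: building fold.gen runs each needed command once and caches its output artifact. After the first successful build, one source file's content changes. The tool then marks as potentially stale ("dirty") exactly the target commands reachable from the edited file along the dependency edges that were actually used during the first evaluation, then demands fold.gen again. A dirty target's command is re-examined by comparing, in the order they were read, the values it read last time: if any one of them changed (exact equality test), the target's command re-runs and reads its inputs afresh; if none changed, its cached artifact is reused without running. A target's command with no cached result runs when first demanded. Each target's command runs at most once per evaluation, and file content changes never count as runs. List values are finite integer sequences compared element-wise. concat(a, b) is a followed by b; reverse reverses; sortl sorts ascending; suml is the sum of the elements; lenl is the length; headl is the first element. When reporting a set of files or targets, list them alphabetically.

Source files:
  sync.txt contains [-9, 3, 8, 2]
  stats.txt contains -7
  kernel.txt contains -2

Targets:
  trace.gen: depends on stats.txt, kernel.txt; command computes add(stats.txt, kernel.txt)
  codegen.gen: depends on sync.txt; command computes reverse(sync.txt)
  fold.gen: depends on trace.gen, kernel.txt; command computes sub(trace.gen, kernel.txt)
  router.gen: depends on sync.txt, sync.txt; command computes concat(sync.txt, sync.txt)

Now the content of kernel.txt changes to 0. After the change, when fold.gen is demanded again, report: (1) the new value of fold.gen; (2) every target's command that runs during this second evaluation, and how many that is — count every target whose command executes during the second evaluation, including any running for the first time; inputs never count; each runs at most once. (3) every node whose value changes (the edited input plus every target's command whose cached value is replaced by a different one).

Initial pass — values computed on the first demand:
  trace.gen = add(-7, -2) = -9
  fold.gen = sub(-9, -2) = -7

Second demand — change propagation:
  trace.gen: re-runs because kernel.txt -2->0; new result -7.
  fold.gen: re-runs because trace.gen -9->-7; kernel.txt -2->0; new result -7 (unchanged).

fold.gen now evaluates to -7.
Run set: fold.gen, trace.gen (2 run).
Changed values: kernel.txt, trace.gen.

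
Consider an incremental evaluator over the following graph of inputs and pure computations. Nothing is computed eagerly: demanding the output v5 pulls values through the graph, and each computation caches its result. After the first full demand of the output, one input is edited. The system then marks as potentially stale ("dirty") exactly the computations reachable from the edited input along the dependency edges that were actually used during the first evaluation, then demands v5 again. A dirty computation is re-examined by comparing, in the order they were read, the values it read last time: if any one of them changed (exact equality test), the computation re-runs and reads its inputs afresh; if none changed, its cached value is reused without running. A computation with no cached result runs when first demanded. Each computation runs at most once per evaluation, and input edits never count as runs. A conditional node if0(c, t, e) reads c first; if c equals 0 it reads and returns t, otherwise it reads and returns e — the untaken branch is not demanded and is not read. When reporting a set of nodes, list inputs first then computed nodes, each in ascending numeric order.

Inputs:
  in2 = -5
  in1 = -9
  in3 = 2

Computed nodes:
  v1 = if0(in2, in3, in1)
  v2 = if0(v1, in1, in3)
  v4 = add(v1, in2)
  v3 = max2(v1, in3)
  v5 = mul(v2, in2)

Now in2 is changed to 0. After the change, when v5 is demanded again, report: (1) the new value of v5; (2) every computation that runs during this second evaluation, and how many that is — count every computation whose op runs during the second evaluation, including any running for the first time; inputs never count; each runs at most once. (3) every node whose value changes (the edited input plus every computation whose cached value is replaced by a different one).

Initial pass — values computed on the first demand:
  v1 = if0(in2=-5 -> else branch in1) = -9
  v2 = if0(v1=-9 -> else branch in3) = 2
  v5 = mul(2, -5) = -10

Second demand — change propagation:
  v1: re-runs because in2 -5->0; new result 2.
  v2: re-runs because v1 -9->2; new result 2 (unchanged).
  v5: re-runs because in2 -5->0; new result 0.

v5 now evaluates to 0.
Run set: v1, v2, v5 (3 run).
Changed values: in2, v1, v5.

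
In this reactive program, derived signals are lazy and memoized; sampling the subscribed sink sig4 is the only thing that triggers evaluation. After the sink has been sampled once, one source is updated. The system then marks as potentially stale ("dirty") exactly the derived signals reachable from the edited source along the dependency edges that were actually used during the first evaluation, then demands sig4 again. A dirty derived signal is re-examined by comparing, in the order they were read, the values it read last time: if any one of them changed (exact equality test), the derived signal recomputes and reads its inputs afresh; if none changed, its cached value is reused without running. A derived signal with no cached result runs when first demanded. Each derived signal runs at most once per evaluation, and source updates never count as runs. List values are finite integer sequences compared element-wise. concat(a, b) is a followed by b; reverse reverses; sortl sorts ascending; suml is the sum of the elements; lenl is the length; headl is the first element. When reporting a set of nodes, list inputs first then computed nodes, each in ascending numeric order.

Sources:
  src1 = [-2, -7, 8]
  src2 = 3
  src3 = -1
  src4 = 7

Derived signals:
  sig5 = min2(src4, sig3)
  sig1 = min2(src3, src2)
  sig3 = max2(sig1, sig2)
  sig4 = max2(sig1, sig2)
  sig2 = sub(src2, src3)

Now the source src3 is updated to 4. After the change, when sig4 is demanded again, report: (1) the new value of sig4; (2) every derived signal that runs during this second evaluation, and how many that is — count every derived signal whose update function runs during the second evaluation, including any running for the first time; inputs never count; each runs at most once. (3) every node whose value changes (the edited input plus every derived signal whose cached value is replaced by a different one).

Demanding sig4 again yields 3.
3 derived signals run: sig1, sig2, sig4.
The nodes whose values change: src3, sig1, sig2, sig4.

First demand of the output computes:
  sig1 = min2(-1, 3) = -1
  sig2 = sub(3, -1) = 4
  sig4 = max2(-1, 4) = 4

After the edit, cleaning proceeds:
  sig1: a read changed (src3 -1->4) — executes, giving 3.
  sig2: a read changed (src3 -1->4) — executes, giving -1.
  sig4: a read changed (sig1 -1->3; sig2 4->-1) — executes, giving 3.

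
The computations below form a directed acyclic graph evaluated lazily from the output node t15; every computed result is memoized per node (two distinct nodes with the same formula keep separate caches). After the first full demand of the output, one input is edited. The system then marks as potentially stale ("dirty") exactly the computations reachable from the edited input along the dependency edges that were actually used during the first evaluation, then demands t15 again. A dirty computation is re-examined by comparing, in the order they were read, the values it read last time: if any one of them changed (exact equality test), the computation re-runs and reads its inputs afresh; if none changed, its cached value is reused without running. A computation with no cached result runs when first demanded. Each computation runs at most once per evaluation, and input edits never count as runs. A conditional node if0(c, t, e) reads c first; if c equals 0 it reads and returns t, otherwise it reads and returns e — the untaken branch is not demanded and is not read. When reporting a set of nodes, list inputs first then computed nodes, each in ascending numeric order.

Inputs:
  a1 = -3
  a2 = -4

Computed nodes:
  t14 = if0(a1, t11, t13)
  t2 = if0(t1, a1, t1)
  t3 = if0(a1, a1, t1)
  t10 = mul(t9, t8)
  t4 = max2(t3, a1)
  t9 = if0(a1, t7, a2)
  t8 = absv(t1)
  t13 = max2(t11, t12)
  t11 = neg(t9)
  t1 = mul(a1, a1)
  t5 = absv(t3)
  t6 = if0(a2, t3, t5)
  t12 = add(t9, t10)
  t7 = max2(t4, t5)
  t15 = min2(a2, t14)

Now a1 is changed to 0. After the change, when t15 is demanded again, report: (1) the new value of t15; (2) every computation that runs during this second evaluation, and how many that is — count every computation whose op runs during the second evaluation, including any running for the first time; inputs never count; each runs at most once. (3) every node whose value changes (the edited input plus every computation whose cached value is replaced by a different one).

Demanding t15 again yields -4.
8 computations run: t3, t4, t5, t7, t9, t11, t14, t15.
The nodes whose values change: a1, t9, t11, t14.
Note the branch switch — demand abandons t1, t8, t10, t12, t13, which are never re-examined.

First demand of the output computes:
  t1 = mul(-3, -3) = 9
  t8 = absv(9) = 9
  t9 = if0(a1=-3 -> else branch a2) = -4
  t10 = mul(-4, 9) = -36
  t11 = neg(-4) = 4
  t12 = add(-4, -36) = -40
  t13 = max2(4, -40) = 4
  t14 = if0(a1=-3 -> else branch t13) = 4
  t15 = min2(-4, 4) = -4

After the edit, cleaning proceeds:
  t1: stays stale; no demand reaches it after the flip.
  t3: had never run; runs now, result 0.
  t4: had never run; runs now, result 0.
  t5: had never run; runs now, result 0.
  t7: had never run; runs now, result 0.
  t8: stays stale; no demand reaches it after the flip.
  t9: a read changed (a1 -3->0) — executes, giving 0.
  t10: stays stale; no demand reaches it after the flip.
  t11: a read changed (t9 -4->0) — executes, giving 0.
  t12: stays stale; no demand reaches it after the flip.
  t13: stays stale; no demand reaches it after the flip.
  t14: a read changed (a1 -3->0) — executes, giving 0.
  t15: a read changed (t14 4->0) — executes, giving -4 — identical to its old value.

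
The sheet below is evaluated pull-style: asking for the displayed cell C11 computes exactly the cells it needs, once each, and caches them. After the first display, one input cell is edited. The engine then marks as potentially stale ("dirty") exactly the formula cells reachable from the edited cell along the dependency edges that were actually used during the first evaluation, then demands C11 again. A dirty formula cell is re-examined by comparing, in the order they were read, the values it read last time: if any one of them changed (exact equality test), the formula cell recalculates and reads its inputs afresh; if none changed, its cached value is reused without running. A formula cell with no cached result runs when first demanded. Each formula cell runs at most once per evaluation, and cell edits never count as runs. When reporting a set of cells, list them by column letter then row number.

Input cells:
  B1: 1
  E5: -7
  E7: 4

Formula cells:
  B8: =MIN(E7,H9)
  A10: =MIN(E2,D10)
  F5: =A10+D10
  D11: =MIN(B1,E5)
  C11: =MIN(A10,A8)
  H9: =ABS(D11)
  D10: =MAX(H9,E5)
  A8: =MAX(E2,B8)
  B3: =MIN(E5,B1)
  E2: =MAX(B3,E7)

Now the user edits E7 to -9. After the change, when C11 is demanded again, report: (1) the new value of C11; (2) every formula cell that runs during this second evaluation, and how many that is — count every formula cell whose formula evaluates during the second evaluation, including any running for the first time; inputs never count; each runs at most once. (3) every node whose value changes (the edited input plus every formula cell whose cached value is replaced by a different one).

Demanding C11 again yields -7.
5 formula cells run: A8, A10, B8, C11, E2.
The nodes whose values change: A8, A10, B8, C11, E2, E7.

First demand of the output computes:
  B3 = MIN(-7, 1) = -7
  D11 = MIN(1, -7) = -7
  E2 = MAX(-7, 4) = 4
  H9 = ABS(-7) = 7
  B8 = MIN(4, 7) = 4
  A8 = MAX(4, 4) = 4
  D10 = MAX(7, -7) = 7
  A10 = MIN(4, 7) = 4
  C11 = MIN(4, 4) = 4

After the edit, cleaning proceeds:
  B8: a read changed (E7 4->-9) — executes, giving -9.
  E2: a read changed (E7 4->-9) — executes, giving -7.
  A8: a read changed (E2 4->-7; B8 4->-9) — executes, giving -7.
  A10: a read changed (E2 4->-7) — executes, giving -7.
  C11: a read changed (A10 4->-7; A8 4->-7) — executes, giving -7.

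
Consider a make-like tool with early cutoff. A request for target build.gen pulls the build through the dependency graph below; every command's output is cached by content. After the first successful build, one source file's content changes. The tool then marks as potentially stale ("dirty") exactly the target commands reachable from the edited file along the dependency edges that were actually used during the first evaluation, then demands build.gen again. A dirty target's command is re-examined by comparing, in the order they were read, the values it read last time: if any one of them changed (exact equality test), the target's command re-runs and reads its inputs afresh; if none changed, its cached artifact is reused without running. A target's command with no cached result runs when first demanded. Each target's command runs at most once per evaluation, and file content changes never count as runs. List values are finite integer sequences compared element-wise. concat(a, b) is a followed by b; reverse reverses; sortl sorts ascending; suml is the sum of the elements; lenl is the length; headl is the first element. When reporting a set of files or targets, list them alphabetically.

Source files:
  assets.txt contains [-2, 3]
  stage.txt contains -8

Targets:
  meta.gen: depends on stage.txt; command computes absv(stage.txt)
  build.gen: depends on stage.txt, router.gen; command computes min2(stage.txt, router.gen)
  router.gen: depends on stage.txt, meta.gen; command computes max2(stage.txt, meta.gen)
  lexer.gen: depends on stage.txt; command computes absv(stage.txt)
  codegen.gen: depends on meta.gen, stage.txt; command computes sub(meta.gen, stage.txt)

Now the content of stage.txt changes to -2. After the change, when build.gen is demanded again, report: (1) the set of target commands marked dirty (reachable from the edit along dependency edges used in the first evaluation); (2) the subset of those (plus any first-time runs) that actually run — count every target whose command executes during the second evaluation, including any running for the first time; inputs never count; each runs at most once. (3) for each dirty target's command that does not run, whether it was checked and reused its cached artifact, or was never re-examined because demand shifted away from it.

First demand of the output computes:
  meta.gen = absv(-8) = 8
  router.gen = max2(-8, 8) = 8
  build.gen = min2(-8, 8) = -8

After the edit, cleaning proceeds:
  meta.gen: a read changed (stage.txt -8->-2) — executes, giving 2.
  router.gen: a read changed (stage.txt -8->-2; meta.gen 8->2) — executes, giving 2.
  build.gen: a read changed (stage.txt -8->-2; router.gen 8->2) — executes, giving -2.

The edit dirties: build.gen, meta.gen, router.gen.
3 target commands run: build.gen, meta.gen, router.gen.
No dirty target's command escaped a run.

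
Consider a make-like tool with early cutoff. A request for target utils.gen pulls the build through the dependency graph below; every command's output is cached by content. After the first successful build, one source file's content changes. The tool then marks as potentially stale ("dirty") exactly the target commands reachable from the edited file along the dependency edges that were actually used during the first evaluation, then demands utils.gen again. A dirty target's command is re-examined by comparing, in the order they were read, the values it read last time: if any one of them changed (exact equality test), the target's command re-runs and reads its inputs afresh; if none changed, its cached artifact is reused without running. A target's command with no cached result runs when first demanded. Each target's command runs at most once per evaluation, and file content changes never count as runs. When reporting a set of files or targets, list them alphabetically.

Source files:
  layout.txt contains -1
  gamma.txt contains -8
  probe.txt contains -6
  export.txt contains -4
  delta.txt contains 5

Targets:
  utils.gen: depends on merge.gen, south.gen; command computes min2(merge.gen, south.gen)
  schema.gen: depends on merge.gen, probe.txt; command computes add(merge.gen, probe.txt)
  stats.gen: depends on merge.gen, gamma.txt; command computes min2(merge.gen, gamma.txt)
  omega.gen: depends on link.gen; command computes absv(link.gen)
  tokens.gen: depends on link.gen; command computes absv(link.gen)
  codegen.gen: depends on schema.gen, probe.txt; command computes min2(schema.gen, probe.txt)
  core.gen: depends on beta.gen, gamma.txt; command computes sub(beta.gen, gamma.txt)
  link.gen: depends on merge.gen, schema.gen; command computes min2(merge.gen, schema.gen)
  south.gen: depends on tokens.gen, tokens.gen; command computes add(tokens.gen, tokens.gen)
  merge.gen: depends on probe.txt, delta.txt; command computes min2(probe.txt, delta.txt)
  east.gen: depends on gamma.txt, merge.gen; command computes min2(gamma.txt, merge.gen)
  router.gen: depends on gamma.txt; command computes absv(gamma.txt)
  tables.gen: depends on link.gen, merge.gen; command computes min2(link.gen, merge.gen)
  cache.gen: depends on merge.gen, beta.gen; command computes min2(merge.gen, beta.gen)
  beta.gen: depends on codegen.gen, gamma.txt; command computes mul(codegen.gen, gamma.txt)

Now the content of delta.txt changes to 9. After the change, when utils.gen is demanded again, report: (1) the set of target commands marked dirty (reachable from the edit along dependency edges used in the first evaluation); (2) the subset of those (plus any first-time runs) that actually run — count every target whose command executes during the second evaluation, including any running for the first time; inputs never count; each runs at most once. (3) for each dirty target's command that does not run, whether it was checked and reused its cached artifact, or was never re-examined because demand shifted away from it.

The edit dirties: link.gen, merge.gen, schema.gen, south.gen, tokens.gen, utils.gen.
1 target commands run: merge.gen.
Cache hits after checking: link.gen, schema.gen, south.gen, tokens.gen, utils.gen.
Note the absorption at merge.gen: it re-runs yet its value is the same, leaving the output's value untouched.

First demand of the output computes:
  merge.gen = min2(-6, 5) = -6
  schema.gen = add(-6, -6) = -12
  link.gen = min2(-6, -12) = -12
  tokens.gen = absv(-12) = 12
  south.gen = add(12, 12) = 24
  utils.gen = min2(-6, 24) = -6

After the edit, cleaning proceeds:
  merge.gen: a read changed (delta.txt 5->9) — executes, giving -6 — identical to its old value.
  schema.gen: dirty, but its reads are unchanged (merge.gen unchanged, probe.txt unchanged); cached -12 stands.
  link.gen: dirty, but its reads are unchanged (merge.gen unchanged, schema.gen unchanged); cached -12 stands.
  tokens.gen: dirty, but its reads are unchanged (link.gen unchanged); cached 12 stands.
  south.gen: dirty, but its reads are unchanged (tokens.gen unchanged, tokens.gen unchanged); cached 24 stands.
  utils.gen: dirty, but its reads are unchanged (merge.gen unchanged, south.gen unchanged); cached -6 stands.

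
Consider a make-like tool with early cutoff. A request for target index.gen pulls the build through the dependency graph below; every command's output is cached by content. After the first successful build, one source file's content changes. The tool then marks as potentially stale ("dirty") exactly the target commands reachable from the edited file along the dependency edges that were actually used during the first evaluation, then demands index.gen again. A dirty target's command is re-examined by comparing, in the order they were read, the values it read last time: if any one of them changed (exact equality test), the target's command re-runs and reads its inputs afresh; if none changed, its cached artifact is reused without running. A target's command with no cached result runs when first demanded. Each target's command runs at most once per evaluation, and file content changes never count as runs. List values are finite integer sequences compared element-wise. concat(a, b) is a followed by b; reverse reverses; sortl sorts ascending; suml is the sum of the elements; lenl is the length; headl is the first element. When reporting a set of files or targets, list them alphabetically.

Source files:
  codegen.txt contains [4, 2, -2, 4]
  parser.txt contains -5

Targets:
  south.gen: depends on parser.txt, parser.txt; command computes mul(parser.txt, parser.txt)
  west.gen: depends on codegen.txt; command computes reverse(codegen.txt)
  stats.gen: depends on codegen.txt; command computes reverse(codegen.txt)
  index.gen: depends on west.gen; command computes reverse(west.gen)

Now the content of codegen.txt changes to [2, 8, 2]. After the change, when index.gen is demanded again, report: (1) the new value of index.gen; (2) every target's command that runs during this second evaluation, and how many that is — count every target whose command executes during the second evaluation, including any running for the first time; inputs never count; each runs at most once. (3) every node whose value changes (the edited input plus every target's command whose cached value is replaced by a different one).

First demand of the output computes:
  west.gen = reverse([4, 2, -2, 4]) = [4, -2, 2, 4]
  index.gen = reverse([4, -2, 2, 4]) = [4, 2, -2, 4]

After the edit, cleaning proceeds:
  west.gen: a read changed (codegen.txt [4, 2, -2, 4]->[2, 8, 2]) — executes, giving [2, 8, 2].
  index.gen: a read changed (west.gen [4, -2, 2, 4]->[2, 8, 2]) — executes, giving [2, 8, 2].

Demanding index.gen again yields [2, 8, 2].
2 target commands run: index.gen, west.gen.
The nodes whose values change: codegen.txt, index.gen, west.gen.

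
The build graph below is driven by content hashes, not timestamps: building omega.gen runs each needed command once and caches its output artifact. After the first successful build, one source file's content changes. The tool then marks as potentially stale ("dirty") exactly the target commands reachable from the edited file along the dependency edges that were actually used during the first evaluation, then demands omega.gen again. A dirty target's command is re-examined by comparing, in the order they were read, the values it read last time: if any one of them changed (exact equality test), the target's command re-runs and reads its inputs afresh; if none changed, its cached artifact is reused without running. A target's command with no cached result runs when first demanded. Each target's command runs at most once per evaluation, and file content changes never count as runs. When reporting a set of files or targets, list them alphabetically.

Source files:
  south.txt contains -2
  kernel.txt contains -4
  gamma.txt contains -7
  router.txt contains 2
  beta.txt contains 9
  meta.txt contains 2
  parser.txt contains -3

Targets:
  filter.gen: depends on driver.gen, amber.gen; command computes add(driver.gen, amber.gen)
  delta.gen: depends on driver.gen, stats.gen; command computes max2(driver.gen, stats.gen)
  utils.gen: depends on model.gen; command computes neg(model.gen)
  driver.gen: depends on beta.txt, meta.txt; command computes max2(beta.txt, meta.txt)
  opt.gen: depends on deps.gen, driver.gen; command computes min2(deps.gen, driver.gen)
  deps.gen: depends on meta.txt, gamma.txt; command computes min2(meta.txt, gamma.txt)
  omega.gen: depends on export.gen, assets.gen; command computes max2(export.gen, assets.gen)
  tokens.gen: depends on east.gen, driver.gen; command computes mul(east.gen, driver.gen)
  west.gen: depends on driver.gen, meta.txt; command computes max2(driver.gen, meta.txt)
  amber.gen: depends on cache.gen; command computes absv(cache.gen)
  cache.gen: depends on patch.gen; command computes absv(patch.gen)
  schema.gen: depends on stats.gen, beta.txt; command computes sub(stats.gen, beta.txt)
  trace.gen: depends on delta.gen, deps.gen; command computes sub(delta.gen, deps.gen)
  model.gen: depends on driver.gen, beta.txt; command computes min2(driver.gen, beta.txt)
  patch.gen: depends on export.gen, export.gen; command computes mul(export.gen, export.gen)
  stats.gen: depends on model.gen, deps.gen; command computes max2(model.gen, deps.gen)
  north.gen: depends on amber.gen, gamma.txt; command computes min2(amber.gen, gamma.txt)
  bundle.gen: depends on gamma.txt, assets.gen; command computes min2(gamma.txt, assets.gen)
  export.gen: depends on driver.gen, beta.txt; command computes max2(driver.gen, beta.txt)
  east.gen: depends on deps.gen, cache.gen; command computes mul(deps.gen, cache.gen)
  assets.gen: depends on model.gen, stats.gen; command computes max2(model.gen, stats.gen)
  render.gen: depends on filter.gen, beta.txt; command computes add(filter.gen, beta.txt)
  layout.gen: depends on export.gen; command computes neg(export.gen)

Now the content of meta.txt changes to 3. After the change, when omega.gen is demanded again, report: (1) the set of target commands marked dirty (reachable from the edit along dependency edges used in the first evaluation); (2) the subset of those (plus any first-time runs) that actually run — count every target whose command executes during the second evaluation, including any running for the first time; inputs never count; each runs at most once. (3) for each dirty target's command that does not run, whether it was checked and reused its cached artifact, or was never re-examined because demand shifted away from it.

Dirty set: assets.gen, deps.gen, driver.gen, export.gen, model.gen, omega.gen, stats.gen.
Run set: deps.gen, driver.gen (2 run).
Re-examined without running (cache reused): assets.gen, export.gen, model.gen, omega.gen, stats.gen.
The important point: at model.gen every value read last time is unchanged, so the dirty flag clears without a run.

Initial pass — values computed on the first demand:
  deps.gen = min2(2, -7) = -7
  driver.gen = max2(9, 2) = 9
  export.gen = max2(9, 9) = 9
  model.gen = min2(9, 9) = 9
  stats.gen = max2(9, -7) = 9
  assets.gen = max2(9, 9) = 9
  omega.gen = max2(9, 9) = 9

Second demand — change propagation:
  deps.gen: re-runs because meta.txt 2->3; new result -7 (unchanged).
  driver.gen: re-runs because meta.txt 2->3; new result 9 (unchanged).
  export.gen: re-examined; everything it read last time is the same (driver.gen unchanged, beta.txt unchanged) — cache 9 kept, no run.
  model.gen: re-examined; everything it read last time is the same (driver.gen unchanged, beta.txt unchanged) — cache 9 kept, no run.
  stats.gen: re-examined; everything it read last time is the same (model.gen unchanged, deps.gen unchanged) — cache 9 kept, no run.
  assets.gen: re-examined; everything it read last time is the same (model.gen unchanged, stats.gen unchanged) — cache 9 kept, no run.
  omega.gen: re-examined; everything it read last time is the same (export.gen unchanged, assets.gen unchanged) — cache 9 kept, no run.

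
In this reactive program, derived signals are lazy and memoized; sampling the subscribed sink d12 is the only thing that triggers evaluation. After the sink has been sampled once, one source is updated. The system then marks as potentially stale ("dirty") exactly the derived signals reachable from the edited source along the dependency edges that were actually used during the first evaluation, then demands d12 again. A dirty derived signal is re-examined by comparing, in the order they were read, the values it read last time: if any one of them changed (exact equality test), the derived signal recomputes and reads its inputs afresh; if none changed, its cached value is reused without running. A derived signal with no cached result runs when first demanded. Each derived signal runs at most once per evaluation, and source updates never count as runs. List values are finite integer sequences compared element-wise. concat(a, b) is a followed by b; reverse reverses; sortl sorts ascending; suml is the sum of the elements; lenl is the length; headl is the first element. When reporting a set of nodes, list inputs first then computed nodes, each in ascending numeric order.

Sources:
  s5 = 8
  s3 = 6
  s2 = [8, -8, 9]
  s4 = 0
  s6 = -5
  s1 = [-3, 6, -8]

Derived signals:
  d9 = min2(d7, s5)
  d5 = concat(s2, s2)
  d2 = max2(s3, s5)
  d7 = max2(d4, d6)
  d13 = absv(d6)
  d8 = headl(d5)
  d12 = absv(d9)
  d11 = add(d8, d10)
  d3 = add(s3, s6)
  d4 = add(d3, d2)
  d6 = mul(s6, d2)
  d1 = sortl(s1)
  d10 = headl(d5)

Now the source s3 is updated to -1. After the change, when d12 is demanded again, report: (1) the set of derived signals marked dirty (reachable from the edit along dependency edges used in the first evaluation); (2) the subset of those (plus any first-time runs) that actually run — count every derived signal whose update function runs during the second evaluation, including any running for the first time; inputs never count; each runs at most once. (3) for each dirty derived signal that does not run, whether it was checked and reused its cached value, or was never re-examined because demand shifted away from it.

First demand of the output computes:
  d2 = max2(6, 8) = 8
  d3 = add(6, -5) = 1
  d4 = add(1, 8) = 9
  d6 = mul(-5, 8) = -40
  d7 = max2(9, -40) = 9
  d9 = min2(9, 8) = 8
  d12 = absv(8) = 8

After the edit, cleaning proceeds:
  d2: a read changed (s3 6->-1) — executes, giving 8 — identical to its old value.
  d3: a read changed (s3 6->-1) — executes, giving -6.
  d4: a read changed (d3 1->-6) — executes, giving 2.
  d6: dirty, but its reads are unchanged (s6 unchanged, d2 unchanged); cached -40 stands.
  d7: a read changed (d4 9->2) — executes, giving 2.
  d9: a read changed (d7 9->2) — executes, giving 2.
  d12: a read changed (d9 8->2) — executes, giving 2.

Note where the cutoff bites: d6 is checked, finds nothing changed, and keeps its cache.

The edit dirties: d2, d3, d4, d6, d7, d9, d12.
6 derived signals run: d2, d3, d4, d7, d9, d12.
Cache hits after checking: d6.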